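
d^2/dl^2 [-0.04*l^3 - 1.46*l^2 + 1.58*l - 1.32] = -0.24*l - 2.92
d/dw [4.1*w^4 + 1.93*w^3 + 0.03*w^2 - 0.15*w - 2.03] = 16.4*w^3 + 5.79*w^2 + 0.06*w - 0.15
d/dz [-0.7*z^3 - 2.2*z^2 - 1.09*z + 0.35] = -2.1*z^2 - 4.4*z - 1.09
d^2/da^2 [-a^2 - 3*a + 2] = -2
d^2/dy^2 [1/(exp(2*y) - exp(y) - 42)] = ((1 - 4*exp(y))*(-exp(2*y) + exp(y) + 42) - 2*(2*exp(y) - 1)^2*exp(y))*exp(y)/(-exp(2*y) + exp(y) + 42)^3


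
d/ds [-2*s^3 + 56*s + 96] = 56 - 6*s^2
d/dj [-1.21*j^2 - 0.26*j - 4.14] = -2.42*j - 0.26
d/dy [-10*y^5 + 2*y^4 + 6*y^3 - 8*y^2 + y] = -50*y^4 + 8*y^3 + 18*y^2 - 16*y + 1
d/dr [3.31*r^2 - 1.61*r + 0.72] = 6.62*r - 1.61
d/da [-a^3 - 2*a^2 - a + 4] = -3*a^2 - 4*a - 1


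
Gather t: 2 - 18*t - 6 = -18*t - 4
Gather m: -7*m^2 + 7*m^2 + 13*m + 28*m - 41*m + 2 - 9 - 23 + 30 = 0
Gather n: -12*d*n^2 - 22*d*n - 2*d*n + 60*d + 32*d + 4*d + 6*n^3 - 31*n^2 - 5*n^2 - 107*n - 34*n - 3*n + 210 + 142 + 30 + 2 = 96*d + 6*n^3 + n^2*(-12*d - 36) + n*(-24*d - 144) + 384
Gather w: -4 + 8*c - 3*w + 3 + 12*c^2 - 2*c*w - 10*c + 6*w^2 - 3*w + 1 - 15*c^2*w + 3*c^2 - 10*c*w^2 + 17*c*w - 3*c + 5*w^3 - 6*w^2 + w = 15*c^2 - 10*c*w^2 - 5*c + 5*w^3 + w*(-15*c^2 + 15*c - 5)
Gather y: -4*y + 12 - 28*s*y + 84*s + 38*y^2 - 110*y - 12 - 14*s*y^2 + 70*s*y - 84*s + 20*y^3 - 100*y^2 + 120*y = 20*y^3 + y^2*(-14*s - 62) + y*(42*s + 6)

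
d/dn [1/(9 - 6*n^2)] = 4*n/(3*(2*n^2 - 3)^2)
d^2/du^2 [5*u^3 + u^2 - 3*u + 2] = 30*u + 2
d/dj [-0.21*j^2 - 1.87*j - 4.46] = -0.42*j - 1.87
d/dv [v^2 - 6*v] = 2*v - 6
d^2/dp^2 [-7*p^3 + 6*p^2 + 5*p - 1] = 12 - 42*p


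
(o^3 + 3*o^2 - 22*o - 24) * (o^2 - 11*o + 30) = o^5 - 8*o^4 - 25*o^3 + 308*o^2 - 396*o - 720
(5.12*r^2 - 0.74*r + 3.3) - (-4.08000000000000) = 5.12*r^2 - 0.74*r + 7.38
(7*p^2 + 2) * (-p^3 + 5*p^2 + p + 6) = -7*p^5 + 35*p^4 + 5*p^3 + 52*p^2 + 2*p + 12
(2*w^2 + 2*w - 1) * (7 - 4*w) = -8*w^3 + 6*w^2 + 18*w - 7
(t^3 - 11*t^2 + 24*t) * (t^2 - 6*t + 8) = t^5 - 17*t^4 + 98*t^3 - 232*t^2 + 192*t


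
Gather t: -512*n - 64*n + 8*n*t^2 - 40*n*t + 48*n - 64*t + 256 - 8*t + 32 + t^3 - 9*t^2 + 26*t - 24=-528*n + t^3 + t^2*(8*n - 9) + t*(-40*n - 46) + 264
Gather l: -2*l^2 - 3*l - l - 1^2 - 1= -2*l^2 - 4*l - 2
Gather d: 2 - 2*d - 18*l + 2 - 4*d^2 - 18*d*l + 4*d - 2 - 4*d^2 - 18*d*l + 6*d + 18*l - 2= -8*d^2 + d*(8 - 36*l)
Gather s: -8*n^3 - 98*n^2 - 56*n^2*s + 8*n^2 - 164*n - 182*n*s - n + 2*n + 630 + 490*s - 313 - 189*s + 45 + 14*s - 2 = -8*n^3 - 90*n^2 - 163*n + s*(-56*n^2 - 182*n + 315) + 360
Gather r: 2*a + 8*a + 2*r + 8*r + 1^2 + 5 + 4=10*a + 10*r + 10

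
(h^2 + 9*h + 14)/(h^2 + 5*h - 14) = (h + 2)/(h - 2)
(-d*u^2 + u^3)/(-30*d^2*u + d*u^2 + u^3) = u*(-d + u)/(-30*d^2 + d*u + u^2)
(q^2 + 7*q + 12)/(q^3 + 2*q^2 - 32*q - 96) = (q + 3)/(q^2 - 2*q - 24)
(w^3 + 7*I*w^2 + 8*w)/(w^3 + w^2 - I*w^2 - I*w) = (w + 8*I)/(w + 1)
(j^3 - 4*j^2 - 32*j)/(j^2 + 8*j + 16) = j*(j - 8)/(j + 4)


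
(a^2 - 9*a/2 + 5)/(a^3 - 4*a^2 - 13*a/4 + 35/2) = 2*(a - 2)/(2*a^2 - 3*a - 14)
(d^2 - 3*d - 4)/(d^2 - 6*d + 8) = (d + 1)/(d - 2)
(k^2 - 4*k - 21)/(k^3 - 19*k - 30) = (k - 7)/(k^2 - 3*k - 10)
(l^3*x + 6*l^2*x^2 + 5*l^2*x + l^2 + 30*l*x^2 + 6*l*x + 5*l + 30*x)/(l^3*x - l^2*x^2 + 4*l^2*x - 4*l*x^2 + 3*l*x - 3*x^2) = (l^3*x + 6*l^2*x^2 + 5*l^2*x + l^2 + 30*l*x^2 + 6*l*x + 5*l + 30*x)/(x*(l^3 - l^2*x + 4*l^2 - 4*l*x + 3*l - 3*x))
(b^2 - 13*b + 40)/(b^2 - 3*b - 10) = (b - 8)/(b + 2)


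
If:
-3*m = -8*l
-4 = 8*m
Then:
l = -3/16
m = -1/2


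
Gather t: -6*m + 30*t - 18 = -6*m + 30*t - 18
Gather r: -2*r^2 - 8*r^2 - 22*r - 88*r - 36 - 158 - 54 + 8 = -10*r^2 - 110*r - 240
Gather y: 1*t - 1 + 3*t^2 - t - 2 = 3*t^2 - 3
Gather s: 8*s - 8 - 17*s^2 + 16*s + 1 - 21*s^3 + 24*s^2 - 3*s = -21*s^3 + 7*s^2 + 21*s - 7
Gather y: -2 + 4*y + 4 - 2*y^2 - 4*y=2 - 2*y^2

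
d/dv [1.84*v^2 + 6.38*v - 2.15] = 3.68*v + 6.38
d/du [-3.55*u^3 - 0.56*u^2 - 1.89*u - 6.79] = -10.65*u^2 - 1.12*u - 1.89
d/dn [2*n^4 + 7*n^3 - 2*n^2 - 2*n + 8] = 8*n^3 + 21*n^2 - 4*n - 2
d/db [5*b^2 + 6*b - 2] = 10*b + 6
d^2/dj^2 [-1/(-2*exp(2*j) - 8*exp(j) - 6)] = 2*(-(exp(j) + 1)*(exp(2*j) + 4*exp(j) + 3) + 2*(exp(j) + 2)^2*exp(j))*exp(j)/(exp(2*j) + 4*exp(j) + 3)^3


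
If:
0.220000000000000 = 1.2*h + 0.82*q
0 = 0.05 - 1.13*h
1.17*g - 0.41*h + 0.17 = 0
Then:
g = -0.13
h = 0.04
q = 0.20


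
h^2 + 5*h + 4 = (h + 1)*(h + 4)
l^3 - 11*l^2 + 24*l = l*(l - 8)*(l - 3)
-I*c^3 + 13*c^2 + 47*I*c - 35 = (c + 5*I)*(c + 7*I)*(-I*c + 1)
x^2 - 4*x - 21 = (x - 7)*(x + 3)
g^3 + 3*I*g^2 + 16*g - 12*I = (g - 2*I)*(g - I)*(g + 6*I)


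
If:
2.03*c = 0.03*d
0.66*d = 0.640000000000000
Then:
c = 0.01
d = 0.97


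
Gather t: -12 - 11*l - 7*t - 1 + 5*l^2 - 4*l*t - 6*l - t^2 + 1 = 5*l^2 - 17*l - t^2 + t*(-4*l - 7) - 12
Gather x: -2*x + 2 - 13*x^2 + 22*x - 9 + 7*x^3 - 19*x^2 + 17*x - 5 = 7*x^3 - 32*x^2 + 37*x - 12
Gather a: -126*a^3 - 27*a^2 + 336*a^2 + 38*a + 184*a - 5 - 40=-126*a^3 + 309*a^2 + 222*a - 45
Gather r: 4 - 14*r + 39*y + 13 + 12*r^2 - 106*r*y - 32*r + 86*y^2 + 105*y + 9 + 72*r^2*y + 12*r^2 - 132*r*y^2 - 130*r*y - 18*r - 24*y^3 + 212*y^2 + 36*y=r^2*(72*y + 24) + r*(-132*y^2 - 236*y - 64) - 24*y^3 + 298*y^2 + 180*y + 26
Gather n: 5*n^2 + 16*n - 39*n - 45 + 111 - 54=5*n^2 - 23*n + 12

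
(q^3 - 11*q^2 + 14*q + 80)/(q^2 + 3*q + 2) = (q^2 - 13*q + 40)/(q + 1)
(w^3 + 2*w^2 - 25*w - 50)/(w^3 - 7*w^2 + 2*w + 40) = (w + 5)/(w - 4)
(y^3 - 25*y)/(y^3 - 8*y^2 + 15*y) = (y + 5)/(y - 3)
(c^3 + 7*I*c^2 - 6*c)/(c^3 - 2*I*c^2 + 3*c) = (c + 6*I)/(c - 3*I)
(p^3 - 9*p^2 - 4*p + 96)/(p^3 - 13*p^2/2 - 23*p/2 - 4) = 2*(p^2 - p - 12)/(2*p^2 + 3*p + 1)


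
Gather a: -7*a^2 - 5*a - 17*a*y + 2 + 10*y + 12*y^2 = -7*a^2 + a*(-17*y - 5) + 12*y^2 + 10*y + 2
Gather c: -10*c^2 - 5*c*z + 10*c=-10*c^2 + c*(10 - 5*z)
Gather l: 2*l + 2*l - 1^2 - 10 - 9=4*l - 20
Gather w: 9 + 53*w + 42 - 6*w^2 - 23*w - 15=-6*w^2 + 30*w + 36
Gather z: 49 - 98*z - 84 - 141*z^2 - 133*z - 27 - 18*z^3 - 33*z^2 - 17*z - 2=-18*z^3 - 174*z^2 - 248*z - 64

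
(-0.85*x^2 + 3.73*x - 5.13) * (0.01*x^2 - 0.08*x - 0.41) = -0.0085*x^4 + 0.1053*x^3 - 0.00120000000000003*x^2 - 1.1189*x + 2.1033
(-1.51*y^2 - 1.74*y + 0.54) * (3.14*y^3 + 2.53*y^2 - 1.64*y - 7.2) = -4.7414*y^5 - 9.2839*y^4 - 0.230199999999999*y^3 + 15.0918*y^2 + 11.6424*y - 3.888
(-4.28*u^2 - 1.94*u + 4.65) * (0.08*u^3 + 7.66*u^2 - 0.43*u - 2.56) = -0.3424*u^5 - 32.94*u^4 - 12.648*u^3 + 47.41*u^2 + 2.9669*u - 11.904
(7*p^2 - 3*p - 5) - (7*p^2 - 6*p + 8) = 3*p - 13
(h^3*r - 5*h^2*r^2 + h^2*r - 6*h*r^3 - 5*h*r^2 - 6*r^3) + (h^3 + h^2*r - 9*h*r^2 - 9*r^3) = h^3*r + h^3 - 5*h^2*r^2 + 2*h^2*r - 6*h*r^3 - 14*h*r^2 - 15*r^3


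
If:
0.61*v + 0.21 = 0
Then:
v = -0.34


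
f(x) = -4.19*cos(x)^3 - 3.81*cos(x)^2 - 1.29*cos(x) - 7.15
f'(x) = 12.57*sin(x)*cos(x)^2 + 7.62*sin(x)*cos(x) + 1.29*sin(x)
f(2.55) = -6.31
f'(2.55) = 2.02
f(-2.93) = -5.61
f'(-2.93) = -1.23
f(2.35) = -6.67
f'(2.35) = 1.52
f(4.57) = -7.03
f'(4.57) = -0.46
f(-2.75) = -5.90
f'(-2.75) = -1.90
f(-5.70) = -13.32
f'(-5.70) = 9.04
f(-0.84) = -10.95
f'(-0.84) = -8.92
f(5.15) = -8.70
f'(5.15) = -6.14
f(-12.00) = -13.47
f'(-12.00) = 8.95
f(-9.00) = -5.97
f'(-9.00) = -1.97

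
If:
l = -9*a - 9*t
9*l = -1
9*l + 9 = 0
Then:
No Solution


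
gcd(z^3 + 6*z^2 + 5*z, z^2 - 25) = z + 5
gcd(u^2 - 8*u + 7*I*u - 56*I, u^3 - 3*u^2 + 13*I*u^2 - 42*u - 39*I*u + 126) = u + 7*I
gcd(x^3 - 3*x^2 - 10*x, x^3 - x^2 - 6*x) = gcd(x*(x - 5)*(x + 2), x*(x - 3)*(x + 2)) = x^2 + 2*x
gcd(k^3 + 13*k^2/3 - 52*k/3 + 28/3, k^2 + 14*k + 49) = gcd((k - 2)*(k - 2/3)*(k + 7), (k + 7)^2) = k + 7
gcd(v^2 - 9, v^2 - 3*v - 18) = v + 3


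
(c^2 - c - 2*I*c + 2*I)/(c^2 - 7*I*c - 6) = (-c^2 + c + 2*I*c - 2*I)/(-c^2 + 7*I*c + 6)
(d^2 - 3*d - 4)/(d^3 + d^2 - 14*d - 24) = (d + 1)/(d^2 + 5*d + 6)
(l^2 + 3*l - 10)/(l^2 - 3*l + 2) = (l + 5)/(l - 1)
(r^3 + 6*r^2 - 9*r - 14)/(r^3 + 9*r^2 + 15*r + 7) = (r - 2)/(r + 1)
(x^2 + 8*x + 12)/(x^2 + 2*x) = (x + 6)/x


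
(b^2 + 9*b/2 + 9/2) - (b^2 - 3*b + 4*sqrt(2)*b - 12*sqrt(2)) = -4*sqrt(2)*b + 15*b/2 + 9/2 + 12*sqrt(2)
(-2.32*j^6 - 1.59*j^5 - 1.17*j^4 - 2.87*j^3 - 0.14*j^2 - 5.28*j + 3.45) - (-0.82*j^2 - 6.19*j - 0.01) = -2.32*j^6 - 1.59*j^5 - 1.17*j^4 - 2.87*j^3 + 0.68*j^2 + 0.91*j + 3.46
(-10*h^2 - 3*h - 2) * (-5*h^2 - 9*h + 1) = 50*h^4 + 105*h^3 + 27*h^2 + 15*h - 2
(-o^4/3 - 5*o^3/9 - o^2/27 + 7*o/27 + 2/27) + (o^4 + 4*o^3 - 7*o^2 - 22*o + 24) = 2*o^4/3 + 31*o^3/9 - 190*o^2/27 - 587*o/27 + 650/27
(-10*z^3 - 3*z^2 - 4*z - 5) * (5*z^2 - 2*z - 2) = -50*z^5 + 5*z^4 + 6*z^3 - 11*z^2 + 18*z + 10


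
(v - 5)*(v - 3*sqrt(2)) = v^2 - 5*v - 3*sqrt(2)*v + 15*sqrt(2)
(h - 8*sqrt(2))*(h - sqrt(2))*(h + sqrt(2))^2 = h^4 - 7*sqrt(2)*h^3 - 18*h^2 + 14*sqrt(2)*h + 32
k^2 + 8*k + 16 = (k + 4)^2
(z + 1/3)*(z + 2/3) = z^2 + z + 2/9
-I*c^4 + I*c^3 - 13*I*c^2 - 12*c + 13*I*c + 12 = (c - 3*I)*(c - I)*(c + 4*I)*(-I*c + I)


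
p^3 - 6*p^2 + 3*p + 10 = (p - 5)*(p - 2)*(p + 1)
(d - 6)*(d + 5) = d^2 - d - 30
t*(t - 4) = t^2 - 4*t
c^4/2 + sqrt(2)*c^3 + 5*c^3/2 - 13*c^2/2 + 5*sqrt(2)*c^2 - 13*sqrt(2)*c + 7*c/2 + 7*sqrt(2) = (c/2 + sqrt(2))*(c - 1)^2*(c + 7)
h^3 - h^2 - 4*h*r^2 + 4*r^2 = (h - 1)*(h - 2*r)*(h + 2*r)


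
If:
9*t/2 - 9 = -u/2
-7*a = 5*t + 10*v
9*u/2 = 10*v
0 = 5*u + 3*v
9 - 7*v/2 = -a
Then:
No Solution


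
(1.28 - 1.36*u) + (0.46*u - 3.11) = -0.9*u - 1.83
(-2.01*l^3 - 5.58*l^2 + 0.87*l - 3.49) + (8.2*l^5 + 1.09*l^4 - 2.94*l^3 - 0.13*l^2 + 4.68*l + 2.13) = 8.2*l^5 + 1.09*l^4 - 4.95*l^3 - 5.71*l^2 + 5.55*l - 1.36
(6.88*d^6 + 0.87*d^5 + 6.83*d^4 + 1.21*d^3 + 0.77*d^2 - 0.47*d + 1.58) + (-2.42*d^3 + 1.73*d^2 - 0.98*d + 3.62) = 6.88*d^6 + 0.87*d^5 + 6.83*d^4 - 1.21*d^3 + 2.5*d^2 - 1.45*d + 5.2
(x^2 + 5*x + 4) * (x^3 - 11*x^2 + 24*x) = x^5 - 6*x^4 - 27*x^3 + 76*x^2 + 96*x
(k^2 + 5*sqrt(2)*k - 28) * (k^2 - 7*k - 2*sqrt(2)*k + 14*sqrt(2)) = k^4 - 7*k^3 + 3*sqrt(2)*k^3 - 48*k^2 - 21*sqrt(2)*k^2 + 56*sqrt(2)*k + 336*k - 392*sqrt(2)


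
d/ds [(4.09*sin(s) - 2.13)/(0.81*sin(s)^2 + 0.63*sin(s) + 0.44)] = (-3.3129*sin(s)^2 + 3.4506*sin(s) + 3.1415)*cos(s)/(0.6561*sin(s)^4 + 1.0206*sin(s)^3 + 1.1097*sin(s)^2 + 0.5544*sin(s) + 0.1936)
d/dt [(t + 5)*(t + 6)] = 2*t + 11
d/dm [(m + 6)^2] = 2*m + 12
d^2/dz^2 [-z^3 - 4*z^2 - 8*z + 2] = -6*z - 8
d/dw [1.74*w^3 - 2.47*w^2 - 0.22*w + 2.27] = 5.22*w^2 - 4.94*w - 0.22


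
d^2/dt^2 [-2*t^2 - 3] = -4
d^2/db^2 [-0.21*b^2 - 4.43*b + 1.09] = -0.420000000000000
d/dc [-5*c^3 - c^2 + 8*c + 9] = -15*c^2 - 2*c + 8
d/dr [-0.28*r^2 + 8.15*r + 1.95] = 8.15 - 0.56*r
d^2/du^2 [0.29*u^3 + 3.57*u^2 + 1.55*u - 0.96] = 1.74*u + 7.14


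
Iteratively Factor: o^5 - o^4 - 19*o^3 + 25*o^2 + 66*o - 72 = (o - 1)*(o^4 - 19*o^2 + 6*o + 72) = (o - 3)*(o - 1)*(o^3 + 3*o^2 - 10*o - 24) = (o - 3)^2*(o - 1)*(o^2 + 6*o + 8) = (o - 3)^2*(o - 1)*(o + 2)*(o + 4)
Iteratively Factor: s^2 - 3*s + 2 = (s - 2)*(s - 1)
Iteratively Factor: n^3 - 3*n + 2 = (n - 1)*(n^2 + n - 2) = (n - 1)*(n + 2)*(n - 1)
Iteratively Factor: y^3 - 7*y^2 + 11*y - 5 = (y - 1)*(y^2 - 6*y + 5) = (y - 1)^2*(y - 5)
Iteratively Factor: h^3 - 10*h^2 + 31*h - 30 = (h - 5)*(h^2 - 5*h + 6) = (h - 5)*(h - 3)*(h - 2)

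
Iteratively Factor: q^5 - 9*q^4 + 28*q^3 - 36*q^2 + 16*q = (q - 1)*(q^4 - 8*q^3 + 20*q^2 - 16*q) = (q - 2)*(q - 1)*(q^3 - 6*q^2 + 8*q) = (q - 4)*(q - 2)*(q - 1)*(q^2 - 2*q) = q*(q - 4)*(q - 2)*(q - 1)*(q - 2)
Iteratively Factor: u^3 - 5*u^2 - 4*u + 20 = (u + 2)*(u^2 - 7*u + 10) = (u - 5)*(u + 2)*(u - 2)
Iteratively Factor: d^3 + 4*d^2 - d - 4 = (d - 1)*(d^2 + 5*d + 4) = (d - 1)*(d + 4)*(d + 1)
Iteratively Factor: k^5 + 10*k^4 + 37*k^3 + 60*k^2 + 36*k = (k + 2)*(k^4 + 8*k^3 + 21*k^2 + 18*k) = (k + 2)^2*(k^3 + 6*k^2 + 9*k) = k*(k + 2)^2*(k^2 + 6*k + 9) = k*(k + 2)^2*(k + 3)*(k + 3)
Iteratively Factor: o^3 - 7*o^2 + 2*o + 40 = (o + 2)*(o^2 - 9*o + 20) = (o - 4)*(o + 2)*(o - 5)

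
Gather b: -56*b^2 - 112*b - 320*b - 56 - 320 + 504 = -56*b^2 - 432*b + 128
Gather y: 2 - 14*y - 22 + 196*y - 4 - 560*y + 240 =216 - 378*y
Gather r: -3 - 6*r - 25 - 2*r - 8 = -8*r - 36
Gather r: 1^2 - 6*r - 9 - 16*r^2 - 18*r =-16*r^2 - 24*r - 8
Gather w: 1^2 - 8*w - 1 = -8*w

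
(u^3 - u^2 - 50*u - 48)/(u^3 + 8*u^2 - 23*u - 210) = (u^2 - 7*u - 8)/(u^2 + 2*u - 35)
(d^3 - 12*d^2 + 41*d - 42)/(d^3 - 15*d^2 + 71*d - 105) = (d - 2)/(d - 5)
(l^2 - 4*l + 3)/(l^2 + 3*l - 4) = (l - 3)/(l + 4)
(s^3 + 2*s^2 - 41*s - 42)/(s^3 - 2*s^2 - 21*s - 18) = (s + 7)/(s + 3)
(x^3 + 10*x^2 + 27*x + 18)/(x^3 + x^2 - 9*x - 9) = (x + 6)/(x - 3)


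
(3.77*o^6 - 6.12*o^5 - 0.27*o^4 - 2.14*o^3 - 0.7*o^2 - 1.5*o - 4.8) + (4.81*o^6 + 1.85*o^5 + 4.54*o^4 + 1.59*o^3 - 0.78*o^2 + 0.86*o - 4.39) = 8.58*o^6 - 4.27*o^5 + 4.27*o^4 - 0.55*o^3 - 1.48*o^2 - 0.64*o - 9.19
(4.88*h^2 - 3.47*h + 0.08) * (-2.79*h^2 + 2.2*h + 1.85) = -13.6152*h^4 + 20.4173*h^3 + 1.1708*h^2 - 6.2435*h + 0.148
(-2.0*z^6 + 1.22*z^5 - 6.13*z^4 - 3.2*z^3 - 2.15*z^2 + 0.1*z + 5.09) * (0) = 0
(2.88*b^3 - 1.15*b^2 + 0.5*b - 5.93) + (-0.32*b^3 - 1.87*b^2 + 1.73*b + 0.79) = 2.56*b^3 - 3.02*b^2 + 2.23*b - 5.14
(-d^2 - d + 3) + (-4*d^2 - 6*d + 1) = -5*d^2 - 7*d + 4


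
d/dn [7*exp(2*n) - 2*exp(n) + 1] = (14*exp(n) - 2)*exp(n)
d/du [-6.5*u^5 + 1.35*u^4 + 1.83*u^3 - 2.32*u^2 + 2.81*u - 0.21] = -32.5*u^4 + 5.4*u^3 + 5.49*u^2 - 4.64*u + 2.81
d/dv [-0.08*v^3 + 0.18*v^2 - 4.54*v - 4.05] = -0.24*v^2 + 0.36*v - 4.54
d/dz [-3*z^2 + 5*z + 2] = 5 - 6*z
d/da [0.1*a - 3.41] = 0.100000000000000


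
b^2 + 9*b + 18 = (b + 3)*(b + 6)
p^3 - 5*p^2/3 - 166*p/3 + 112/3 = (p - 8)*(p - 2/3)*(p + 7)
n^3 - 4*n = n*(n - 2)*(n + 2)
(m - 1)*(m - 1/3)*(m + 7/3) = m^3 + m^2 - 25*m/9 + 7/9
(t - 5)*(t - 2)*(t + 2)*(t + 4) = t^4 - t^3 - 24*t^2 + 4*t + 80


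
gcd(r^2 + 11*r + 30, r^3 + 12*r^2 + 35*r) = r + 5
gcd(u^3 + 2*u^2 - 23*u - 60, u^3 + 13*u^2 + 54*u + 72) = u^2 + 7*u + 12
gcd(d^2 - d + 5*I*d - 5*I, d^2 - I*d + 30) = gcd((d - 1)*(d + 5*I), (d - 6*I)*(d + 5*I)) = d + 5*I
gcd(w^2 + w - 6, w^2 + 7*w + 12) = w + 3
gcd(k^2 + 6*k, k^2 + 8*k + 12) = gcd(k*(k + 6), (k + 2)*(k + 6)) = k + 6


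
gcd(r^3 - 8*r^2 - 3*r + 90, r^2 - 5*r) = r - 5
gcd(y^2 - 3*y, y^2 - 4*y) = y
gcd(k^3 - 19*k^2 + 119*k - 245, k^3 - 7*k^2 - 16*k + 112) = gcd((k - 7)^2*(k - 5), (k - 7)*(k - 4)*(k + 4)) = k - 7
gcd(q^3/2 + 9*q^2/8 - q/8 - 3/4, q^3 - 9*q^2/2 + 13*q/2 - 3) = 1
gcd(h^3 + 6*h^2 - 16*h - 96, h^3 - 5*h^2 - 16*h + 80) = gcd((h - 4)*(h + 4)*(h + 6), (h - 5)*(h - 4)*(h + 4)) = h^2 - 16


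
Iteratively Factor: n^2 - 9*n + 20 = (n - 5)*(n - 4)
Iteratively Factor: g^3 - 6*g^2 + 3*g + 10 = (g + 1)*(g^2 - 7*g + 10) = (g - 2)*(g + 1)*(g - 5)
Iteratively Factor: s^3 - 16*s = (s - 4)*(s^2 + 4*s) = (s - 4)*(s + 4)*(s)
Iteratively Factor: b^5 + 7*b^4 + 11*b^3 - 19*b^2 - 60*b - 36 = (b - 2)*(b^4 + 9*b^3 + 29*b^2 + 39*b + 18) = (b - 2)*(b + 3)*(b^3 + 6*b^2 + 11*b + 6) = (b - 2)*(b + 2)*(b + 3)*(b^2 + 4*b + 3) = (b - 2)*(b + 2)*(b + 3)^2*(b + 1)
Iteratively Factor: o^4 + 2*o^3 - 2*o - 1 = (o + 1)*(o^3 + o^2 - o - 1) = (o - 1)*(o + 1)*(o^2 + 2*o + 1) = (o - 1)*(o + 1)^2*(o + 1)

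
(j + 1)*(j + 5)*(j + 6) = j^3 + 12*j^2 + 41*j + 30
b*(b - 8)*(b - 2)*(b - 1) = b^4 - 11*b^3 + 26*b^2 - 16*b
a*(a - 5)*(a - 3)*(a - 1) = a^4 - 9*a^3 + 23*a^2 - 15*a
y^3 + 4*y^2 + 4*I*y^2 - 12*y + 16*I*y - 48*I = (y - 2)*(y + 6)*(y + 4*I)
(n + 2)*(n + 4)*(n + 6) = n^3 + 12*n^2 + 44*n + 48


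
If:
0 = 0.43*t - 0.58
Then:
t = 1.35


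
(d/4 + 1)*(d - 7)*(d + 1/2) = d^3/4 - 5*d^2/8 - 59*d/8 - 7/2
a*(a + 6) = a^2 + 6*a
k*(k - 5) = k^2 - 5*k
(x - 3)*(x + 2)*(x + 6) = x^3 + 5*x^2 - 12*x - 36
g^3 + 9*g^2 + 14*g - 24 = (g - 1)*(g + 4)*(g + 6)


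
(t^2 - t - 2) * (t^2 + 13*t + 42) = t^4 + 12*t^3 + 27*t^2 - 68*t - 84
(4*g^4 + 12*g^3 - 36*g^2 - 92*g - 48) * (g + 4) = 4*g^5 + 28*g^4 + 12*g^3 - 236*g^2 - 416*g - 192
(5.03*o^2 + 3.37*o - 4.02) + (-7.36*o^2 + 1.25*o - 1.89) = -2.33*o^2 + 4.62*o - 5.91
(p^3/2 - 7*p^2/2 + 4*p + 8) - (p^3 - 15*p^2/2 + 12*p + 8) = -p^3/2 + 4*p^2 - 8*p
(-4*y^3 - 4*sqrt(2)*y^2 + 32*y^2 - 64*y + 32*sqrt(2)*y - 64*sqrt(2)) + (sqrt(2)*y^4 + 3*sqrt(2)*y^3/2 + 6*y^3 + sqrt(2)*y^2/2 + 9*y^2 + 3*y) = sqrt(2)*y^4 + 2*y^3 + 3*sqrt(2)*y^3/2 - 7*sqrt(2)*y^2/2 + 41*y^2 - 61*y + 32*sqrt(2)*y - 64*sqrt(2)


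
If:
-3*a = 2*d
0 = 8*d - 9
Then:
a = -3/4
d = 9/8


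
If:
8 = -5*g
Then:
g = -8/5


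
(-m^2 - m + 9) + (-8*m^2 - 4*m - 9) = -9*m^2 - 5*m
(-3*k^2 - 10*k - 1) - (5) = -3*k^2 - 10*k - 6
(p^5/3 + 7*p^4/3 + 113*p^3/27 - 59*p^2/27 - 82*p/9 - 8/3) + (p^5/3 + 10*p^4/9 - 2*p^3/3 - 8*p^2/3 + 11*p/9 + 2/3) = 2*p^5/3 + 31*p^4/9 + 95*p^3/27 - 131*p^2/27 - 71*p/9 - 2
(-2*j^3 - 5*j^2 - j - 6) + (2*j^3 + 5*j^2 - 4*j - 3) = -5*j - 9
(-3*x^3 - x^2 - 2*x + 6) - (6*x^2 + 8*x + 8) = -3*x^3 - 7*x^2 - 10*x - 2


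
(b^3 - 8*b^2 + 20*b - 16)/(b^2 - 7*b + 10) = (b^2 - 6*b + 8)/(b - 5)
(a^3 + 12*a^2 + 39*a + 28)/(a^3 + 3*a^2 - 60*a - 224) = (a + 1)/(a - 8)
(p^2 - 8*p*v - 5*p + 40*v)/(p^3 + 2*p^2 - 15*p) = (p^2 - 8*p*v - 5*p + 40*v)/(p*(p^2 + 2*p - 15))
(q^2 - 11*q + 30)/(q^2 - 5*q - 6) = (q - 5)/(q + 1)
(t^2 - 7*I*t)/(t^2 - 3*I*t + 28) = t/(t + 4*I)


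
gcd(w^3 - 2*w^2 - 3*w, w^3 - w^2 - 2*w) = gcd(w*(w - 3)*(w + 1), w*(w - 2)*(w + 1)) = w^2 + w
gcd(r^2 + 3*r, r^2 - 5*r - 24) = r + 3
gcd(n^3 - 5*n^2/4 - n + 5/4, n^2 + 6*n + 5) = n + 1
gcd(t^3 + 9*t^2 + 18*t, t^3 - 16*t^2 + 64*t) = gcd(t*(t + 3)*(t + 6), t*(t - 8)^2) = t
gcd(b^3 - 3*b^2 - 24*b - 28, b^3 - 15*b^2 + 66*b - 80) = 1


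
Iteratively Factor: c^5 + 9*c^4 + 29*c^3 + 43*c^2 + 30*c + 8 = (c + 4)*(c^4 + 5*c^3 + 9*c^2 + 7*c + 2) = (c + 2)*(c + 4)*(c^3 + 3*c^2 + 3*c + 1) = (c + 1)*(c + 2)*(c + 4)*(c^2 + 2*c + 1) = (c + 1)^2*(c + 2)*(c + 4)*(c + 1)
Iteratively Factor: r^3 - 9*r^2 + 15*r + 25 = (r - 5)*(r^2 - 4*r - 5) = (r - 5)^2*(r + 1)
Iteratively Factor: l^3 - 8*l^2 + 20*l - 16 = (l - 2)*(l^2 - 6*l + 8) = (l - 2)^2*(l - 4)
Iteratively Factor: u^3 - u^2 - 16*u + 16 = (u + 4)*(u^2 - 5*u + 4) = (u - 1)*(u + 4)*(u - 4)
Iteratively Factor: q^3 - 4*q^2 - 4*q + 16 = (q - 4)*(q^2 - 4) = (q - 4)*(q + 2)*(q - 2)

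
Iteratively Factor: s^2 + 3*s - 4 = (s + 4)*(s - 1)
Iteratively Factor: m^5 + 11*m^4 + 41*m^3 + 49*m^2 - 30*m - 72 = (m + 2)*(m^4 + 9*m^3 + 23*m^2 + 3*m - 36) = (m + 2)*(m + 3)*(m^3 + 6*m^2 + 5*m - 12) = (m - 1)*(m + 2)*(m + 3)*(m^2 + 7*m + 12) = (m - 1)*(m + 2)*(m + 3)^2*(m + 4)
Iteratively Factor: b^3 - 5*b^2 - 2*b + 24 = (b - 4)*(b^2 - b - 6) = (b - 4)*(b - 3)*(b + 2)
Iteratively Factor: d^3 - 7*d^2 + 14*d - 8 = (d - 1)*(d^2 - 6*d + 8) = (d - 4)*(d - 1)*(d - 2)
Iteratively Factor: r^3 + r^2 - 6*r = (r - 2)*(r^2 + 3*r) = (r - 2)*(r + 3)*(r)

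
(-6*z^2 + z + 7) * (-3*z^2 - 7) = 18*z^4 - 3*z^3 + 21*z^2 - 7*z - 49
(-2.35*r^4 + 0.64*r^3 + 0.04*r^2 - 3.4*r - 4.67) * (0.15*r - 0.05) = -0.3525*r^5 + 0.2135*r^4 - 0.026*r^3 - 0.512*r^2 - 0.5305*r + 0.2335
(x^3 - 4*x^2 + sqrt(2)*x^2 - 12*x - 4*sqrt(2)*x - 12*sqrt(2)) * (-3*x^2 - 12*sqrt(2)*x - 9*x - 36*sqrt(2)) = -3*x^5 - 15*sqrt(2)*x^4 + 3*x^4 + 15*sqrt(2)*x^3 + 48*x^3 + 132*x^2 + 360*sqrt(2)*x^2 + 576*x + 540*sqrt(2)*x + 864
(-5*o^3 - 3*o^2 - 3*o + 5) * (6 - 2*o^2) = 10*o^5 + 6*o^4 - 24*o^3 - 28*o^2 - 18*o + 30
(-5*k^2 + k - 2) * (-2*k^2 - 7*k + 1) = 10*k^4 + 33*k^3 - 8*k^2 + 15*k - 2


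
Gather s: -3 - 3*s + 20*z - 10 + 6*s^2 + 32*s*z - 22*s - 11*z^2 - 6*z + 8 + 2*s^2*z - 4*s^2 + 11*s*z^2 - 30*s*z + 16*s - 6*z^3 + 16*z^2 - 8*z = s^2*(2*z + 2) + s*(11*z^2 + 2*z - 9) - 6*z^3 + 5*z^2 + 6*z - 5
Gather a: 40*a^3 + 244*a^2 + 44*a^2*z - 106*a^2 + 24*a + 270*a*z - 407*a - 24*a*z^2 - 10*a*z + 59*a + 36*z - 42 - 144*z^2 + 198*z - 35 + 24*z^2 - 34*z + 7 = 40*a^3 + a^2*(44*z + 138) + a*(-24*z^2 + 260*z - 324) - 120*z^2 + 200*z - 70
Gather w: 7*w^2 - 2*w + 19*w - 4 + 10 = 7*w^2 + 17*w + 6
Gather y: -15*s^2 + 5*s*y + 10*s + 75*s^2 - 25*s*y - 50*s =60*s^2 - 20*s*y - 40*s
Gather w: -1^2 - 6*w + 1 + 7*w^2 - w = 7*w^2 - 7*w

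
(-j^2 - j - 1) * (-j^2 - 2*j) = j^4 + 3*j^3 + 3*j^2 + 2*j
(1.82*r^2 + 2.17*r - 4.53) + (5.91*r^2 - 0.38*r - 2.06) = 7.73*r^2 + 1.79*r - 6.59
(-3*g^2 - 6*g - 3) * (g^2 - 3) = -3*g^4 - 6*g^3 + 6*g^2 + 18*g + 9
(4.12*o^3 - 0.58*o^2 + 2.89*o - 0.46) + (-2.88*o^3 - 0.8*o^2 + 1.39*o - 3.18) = 1.24*o^3 - 1.38*o^2 + 4.28*o - 3.64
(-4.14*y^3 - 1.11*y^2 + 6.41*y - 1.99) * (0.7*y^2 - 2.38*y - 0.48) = -2.898*y^5 + 9.0762*y^4 + 9.116*y^3 - 16.116*y^2 + 1.6594*y + 0.9552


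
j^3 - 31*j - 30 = (j - 6)*(j + 1)*(j + 5)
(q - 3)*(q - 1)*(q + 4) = q^3 - 13*q + 12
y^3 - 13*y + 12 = (y - 3)*(y - 1)*(y + 4)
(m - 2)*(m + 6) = m^2 + 4*m - 12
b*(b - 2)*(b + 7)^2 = b^4 + 12*b^3 + 21*b^2 - 98*b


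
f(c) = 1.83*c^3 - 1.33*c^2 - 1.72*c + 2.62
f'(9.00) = 419.03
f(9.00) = 1213.48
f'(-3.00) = 55.67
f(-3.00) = -53.60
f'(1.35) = 4.69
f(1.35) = 2.38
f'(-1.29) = 10.85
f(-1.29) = -1.30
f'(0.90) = 0.33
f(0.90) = 1.33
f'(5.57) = 153.79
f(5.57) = 268.02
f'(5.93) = 175.56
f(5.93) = 327.26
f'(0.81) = -0.27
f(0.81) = 1.33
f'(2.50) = 25.94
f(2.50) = 18.60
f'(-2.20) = 30.70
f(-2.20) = -19.52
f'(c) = 5.49*c^2 - 2.66*c - 1.72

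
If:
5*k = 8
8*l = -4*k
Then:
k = 8/5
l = -4/5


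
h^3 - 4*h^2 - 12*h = h*(h - 6)*(h + 2)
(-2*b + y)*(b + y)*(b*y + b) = -2*b^3*y - 2*b^3 - b^2*y^2 - b^2*y + b*y^3 + b*y^2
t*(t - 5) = t^2 - 5*t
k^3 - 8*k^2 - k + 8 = (k - 8)*(k - 1)*(k + 1)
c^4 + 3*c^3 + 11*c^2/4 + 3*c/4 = c*(c + 1/2)*(c + 1)*(c + 3/2)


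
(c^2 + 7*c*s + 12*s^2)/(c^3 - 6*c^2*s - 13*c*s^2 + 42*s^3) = (c + 4*s)/(c^2 - 9*c*s + 14*s^2)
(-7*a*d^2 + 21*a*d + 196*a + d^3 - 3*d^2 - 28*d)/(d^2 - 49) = (-7*a*d - 28*a + d^2 + 4*d)/(d + 7)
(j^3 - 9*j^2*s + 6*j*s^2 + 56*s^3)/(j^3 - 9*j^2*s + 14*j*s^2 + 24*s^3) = (-j^2 + 5*j*s + 14*s^2)/(-j^2 + 5*j*s + 6*s^2)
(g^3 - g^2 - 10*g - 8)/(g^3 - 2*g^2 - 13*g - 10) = (g - 4)/(g - 5)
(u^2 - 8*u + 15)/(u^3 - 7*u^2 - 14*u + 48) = (u^2 - 8*u + 15)/(u^3 - 7*u^2 - 14*u + 48)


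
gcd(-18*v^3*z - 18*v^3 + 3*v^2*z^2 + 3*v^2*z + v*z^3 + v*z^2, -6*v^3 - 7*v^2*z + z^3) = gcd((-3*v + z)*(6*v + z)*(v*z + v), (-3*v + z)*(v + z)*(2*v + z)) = -3*v + z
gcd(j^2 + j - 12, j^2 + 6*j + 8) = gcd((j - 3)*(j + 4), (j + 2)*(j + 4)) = j + 4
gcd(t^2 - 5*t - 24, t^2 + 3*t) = t + 3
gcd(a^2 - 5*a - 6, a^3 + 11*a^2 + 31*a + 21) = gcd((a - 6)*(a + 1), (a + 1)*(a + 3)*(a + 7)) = a + 1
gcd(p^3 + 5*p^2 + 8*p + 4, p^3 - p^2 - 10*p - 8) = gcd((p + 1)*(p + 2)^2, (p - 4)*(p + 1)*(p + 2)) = p^2 + 3*p + 2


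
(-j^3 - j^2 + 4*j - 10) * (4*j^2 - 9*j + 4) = -4*j^5 + 5*j^4 + 21*j^3 - 80*j^2 + 106*j - 40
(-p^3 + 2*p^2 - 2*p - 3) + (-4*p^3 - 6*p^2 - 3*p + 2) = -5*p^3 - 4*p^2 - 5*p - 1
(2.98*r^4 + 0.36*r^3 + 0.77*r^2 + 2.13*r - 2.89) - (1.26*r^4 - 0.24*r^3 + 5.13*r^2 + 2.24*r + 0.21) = 1.72*r^4 + 0.6*r^3 - 4.36*r^2 - 0.11*r - 3.1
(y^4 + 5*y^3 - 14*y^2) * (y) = y^5 + 5*y^4 - 14*y^3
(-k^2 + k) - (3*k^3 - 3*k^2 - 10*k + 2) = -3*k^3 + 2*k^2 + 11*k - 2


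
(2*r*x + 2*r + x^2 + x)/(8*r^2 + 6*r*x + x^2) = (x + 1)/(4*r + x)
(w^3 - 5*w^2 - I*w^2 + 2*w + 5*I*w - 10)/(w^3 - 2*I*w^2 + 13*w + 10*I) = (w^2 - w*(5 + 2*I) + 10*I)/(w^2 - 3*I*w + 10)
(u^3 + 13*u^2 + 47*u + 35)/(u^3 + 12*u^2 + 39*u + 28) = (u + 5)/(u + 4)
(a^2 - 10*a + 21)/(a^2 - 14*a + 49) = (a - 3)/(a - 7)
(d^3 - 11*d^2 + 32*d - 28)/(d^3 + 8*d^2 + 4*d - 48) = (d^2 - 9*d + 14)/(d^2 + 10*d + 24)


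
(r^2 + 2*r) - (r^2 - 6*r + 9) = 8*r - 9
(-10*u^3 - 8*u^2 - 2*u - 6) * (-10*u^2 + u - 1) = 100*u^5 + 70*u^4 + 22*u^3 + 66*u^2 - 4*u + 6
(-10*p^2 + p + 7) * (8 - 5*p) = 50*p^3 - 85*p^2 - 27*p + 56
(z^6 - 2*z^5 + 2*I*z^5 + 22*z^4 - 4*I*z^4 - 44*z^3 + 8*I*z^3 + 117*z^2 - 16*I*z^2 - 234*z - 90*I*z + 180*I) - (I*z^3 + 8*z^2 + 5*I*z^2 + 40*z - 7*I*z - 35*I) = z^6 - 2*z^5 + 2*I*z^5 + 22*z^4 - 4*I*z^4 - 44*z^3 + 7*I*z^3 + 109*z^2 - 21*I*z^2 - 274*z - 83*I*z + 215*I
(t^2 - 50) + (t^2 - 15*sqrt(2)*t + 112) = 2*t^2 - 15*sqrt(2)*t + 62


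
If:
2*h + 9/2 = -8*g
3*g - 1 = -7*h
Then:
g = -67/100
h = 43/100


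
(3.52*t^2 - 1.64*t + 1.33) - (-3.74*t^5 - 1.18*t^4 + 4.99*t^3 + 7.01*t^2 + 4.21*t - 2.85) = 3.74*t^5 + 1.18*t^4 - 4.99*t^3 - 3.49*t^2 - 5.85*t + 4.18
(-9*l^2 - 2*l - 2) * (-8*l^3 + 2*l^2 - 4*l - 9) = 72*l^5 - 2*l^4 + 48*l^3 + 85*l^2 + 26*l + 18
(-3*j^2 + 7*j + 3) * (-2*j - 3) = 6*j^3 - 5*j^2 - 27*j - 9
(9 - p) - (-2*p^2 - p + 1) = 2*p^2 + 8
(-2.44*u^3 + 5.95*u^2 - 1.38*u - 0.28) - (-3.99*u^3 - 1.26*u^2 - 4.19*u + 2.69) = 1.55*u^3 + 7.21*u^2 + 2.81*u - 2.97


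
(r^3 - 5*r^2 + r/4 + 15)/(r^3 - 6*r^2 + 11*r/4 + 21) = (2*r - 5)/(2*r - 7)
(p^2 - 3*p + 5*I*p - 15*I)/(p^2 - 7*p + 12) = (p + 5*I)/(p - 4)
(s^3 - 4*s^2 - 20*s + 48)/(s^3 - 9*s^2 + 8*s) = (s^3 - 4*s^2 - 20*s + 48)/(s*(s^2 - 9*s + 8))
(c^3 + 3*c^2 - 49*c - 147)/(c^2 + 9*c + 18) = (c^2 - 49)/(c + 6)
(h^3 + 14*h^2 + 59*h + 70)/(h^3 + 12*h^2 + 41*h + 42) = (h + 5)/(h + 3)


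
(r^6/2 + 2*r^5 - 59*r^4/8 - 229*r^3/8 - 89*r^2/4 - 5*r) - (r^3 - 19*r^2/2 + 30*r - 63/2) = r^6/2 + 2*r^5 - 59*r^4/8 - 237*r^3/8 - 51*r^2/4 - 35*r + 63/2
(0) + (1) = 1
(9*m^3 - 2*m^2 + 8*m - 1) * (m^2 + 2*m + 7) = 9*m^5 + 16*m^4 + 67*m^3 + m^2 + 54*m - 7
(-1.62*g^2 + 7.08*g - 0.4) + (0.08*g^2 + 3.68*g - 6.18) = -1.54*g^2 + 10.76*g - 6.58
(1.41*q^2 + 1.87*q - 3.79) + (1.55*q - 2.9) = 1.41*q^2 + 3.42*q - 6.69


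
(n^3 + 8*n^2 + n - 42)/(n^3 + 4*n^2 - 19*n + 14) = (n + 3)/(n - 1)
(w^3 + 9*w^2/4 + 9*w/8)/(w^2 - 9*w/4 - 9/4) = w*(2*w + 3)/(2*(w - 3))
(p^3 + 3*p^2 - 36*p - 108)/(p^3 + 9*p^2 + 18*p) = (p - 6)/p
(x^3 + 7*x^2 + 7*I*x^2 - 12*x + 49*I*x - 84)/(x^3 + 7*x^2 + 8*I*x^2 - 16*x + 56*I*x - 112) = (x + 3*I)/(x + 4*I)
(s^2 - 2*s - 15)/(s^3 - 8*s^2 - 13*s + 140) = (s + 3)/(s^2 - 3*s - 28)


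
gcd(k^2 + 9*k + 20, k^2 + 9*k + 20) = k^2 + 9*k + 20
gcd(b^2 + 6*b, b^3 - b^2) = b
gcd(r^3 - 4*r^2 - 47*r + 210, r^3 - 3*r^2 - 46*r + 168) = r^2 + r - 42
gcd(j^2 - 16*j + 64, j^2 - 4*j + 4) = 1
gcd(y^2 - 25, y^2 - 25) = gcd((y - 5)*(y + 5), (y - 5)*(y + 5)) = y^2 - 25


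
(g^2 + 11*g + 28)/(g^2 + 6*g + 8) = (g + 7)/(g + 2)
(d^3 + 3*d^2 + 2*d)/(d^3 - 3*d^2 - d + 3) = d*(d + 2)/(d^2 - 4*d + 3)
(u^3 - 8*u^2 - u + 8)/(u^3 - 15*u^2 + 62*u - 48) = (u + 1)/(u - 6)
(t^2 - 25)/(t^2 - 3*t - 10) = (t + 5)/(t + 2)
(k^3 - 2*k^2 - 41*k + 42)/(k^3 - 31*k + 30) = (k - 7)/(k - 5)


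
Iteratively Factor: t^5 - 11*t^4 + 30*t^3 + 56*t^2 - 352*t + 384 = (t - 2)*(t^4 - 9*t^3 + 12*t^2 + 80*t - 192) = (t - 4)*(t - 2)*(t^3 - 5*t^2 - 8*t + 48) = (t - 4)^2*(t - 2)*(t^2 - t - 12) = (t - 4)^3*(t - 2)*(t + 3)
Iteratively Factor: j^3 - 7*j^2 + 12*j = (j)*(j^2 - 7*j + 12) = j*(j - 4)*(j - 3)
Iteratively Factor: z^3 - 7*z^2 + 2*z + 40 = (z - 5)*(z^2 - 2*z - 8) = (z - 5)*(z + 2)*(z - 4)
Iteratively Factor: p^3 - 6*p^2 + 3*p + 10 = (p - 5)*(p^2 - p - 2) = (p - 5)*(p + 1)*(p - 2)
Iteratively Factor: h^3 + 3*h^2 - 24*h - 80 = (h + 4)*(h^2 - h - 20) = (h + 4)^2*(h - 5)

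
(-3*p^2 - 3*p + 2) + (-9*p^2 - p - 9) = -12*p^2 - 4*p - 7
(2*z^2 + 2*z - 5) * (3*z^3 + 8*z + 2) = 6*z^5 + 6*z^4 + z^3 + 20*z^2 - 36*z - 10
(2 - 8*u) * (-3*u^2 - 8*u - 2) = 24*u^3 + 58*u^2 - 4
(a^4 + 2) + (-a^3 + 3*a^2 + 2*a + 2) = a^4 - a^3 + 3*a^2 + 2*a + 4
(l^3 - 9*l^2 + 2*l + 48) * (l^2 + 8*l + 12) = l^5 - l^4 - 58*l^3 - 44*l^2 + 408*l + 576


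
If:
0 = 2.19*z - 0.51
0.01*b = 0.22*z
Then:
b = 5.12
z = 0.23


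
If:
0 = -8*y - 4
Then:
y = -1/2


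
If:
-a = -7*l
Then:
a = 7*l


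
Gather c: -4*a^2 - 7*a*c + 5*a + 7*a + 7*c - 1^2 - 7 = -4*a^2 + 12*a + c*(7 - 7*a) - 8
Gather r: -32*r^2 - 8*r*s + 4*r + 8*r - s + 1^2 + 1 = -32*r^2 + r*(12 - 8*s) - s + 2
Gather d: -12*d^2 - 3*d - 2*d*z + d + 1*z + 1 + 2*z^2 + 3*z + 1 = -12*d^2 + d*(-2*z - 2) + 2*z^2 + 4*z + 2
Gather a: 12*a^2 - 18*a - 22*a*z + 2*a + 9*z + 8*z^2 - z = 12*a^2 + a*(-22*z - 16) + 8*z^2 + 8*z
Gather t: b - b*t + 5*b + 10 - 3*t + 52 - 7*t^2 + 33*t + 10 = 6*b - 7*t^2 + t*(30 - b) + 72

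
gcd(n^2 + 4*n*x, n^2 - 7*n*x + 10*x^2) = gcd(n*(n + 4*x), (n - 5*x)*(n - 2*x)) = 1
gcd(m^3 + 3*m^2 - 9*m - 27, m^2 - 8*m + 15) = m - 3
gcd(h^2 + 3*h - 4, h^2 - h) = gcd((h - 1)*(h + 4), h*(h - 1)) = h - 1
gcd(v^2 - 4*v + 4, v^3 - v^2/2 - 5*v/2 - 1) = v - 2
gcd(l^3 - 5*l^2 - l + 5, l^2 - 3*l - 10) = l - 5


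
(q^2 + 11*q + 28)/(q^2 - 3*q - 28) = (q + 7)/(q - 7)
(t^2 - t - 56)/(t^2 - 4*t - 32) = (t + 7)/(t + 4)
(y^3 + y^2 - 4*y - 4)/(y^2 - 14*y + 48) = (y^3 + y^2 - 4*y - 4)/(y^2 - 14*y + 48)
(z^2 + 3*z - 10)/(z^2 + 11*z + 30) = (z - 2)/(z + 6)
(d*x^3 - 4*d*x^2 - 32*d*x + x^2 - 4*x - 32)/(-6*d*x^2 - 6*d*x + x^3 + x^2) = (-d*x^3 + 4*d*x^2 + 32*d*x - x^2 + 4*x + 32)/(x*(6*d*x + 6*d - x^2 - x))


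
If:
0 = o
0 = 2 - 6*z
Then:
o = 0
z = 1/3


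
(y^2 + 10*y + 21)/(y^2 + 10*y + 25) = (y^2 + 10*y + 21)/(y^2 + 10*y + 25)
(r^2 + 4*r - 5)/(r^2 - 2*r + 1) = (r + 5)/(r - 1)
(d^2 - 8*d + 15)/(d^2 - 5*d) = (d - 3)/d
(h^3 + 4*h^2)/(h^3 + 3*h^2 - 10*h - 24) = h^2/(h^2 - h - 6)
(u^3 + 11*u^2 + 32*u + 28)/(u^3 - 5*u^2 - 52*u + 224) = (u^2 + 4*u + 4)/(u^2 - 12*u + 32)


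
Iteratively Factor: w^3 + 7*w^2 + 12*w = (w)*(w^2 + 7*w + 12) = w*(w + 3)*(w + 4)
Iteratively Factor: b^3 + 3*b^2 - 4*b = (b)*(b^2 + 3*b - 4) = b*(b - 1)*(b + 4)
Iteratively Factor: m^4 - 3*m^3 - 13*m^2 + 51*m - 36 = (m - 3)*(m^3 - 13*m + 12) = (m - 3)^2*(m^2 + 3*m - 4) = (m - 3)^2*(m + 4)*(m - 1)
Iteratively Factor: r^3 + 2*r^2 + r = (r + 1)*(r^2 + r) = r*(r + 1)*(r + 1)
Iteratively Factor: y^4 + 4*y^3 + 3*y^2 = (y)*(y^3 + 4*y^2 + 3*y) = y*(y + 1)*(y^2 + 3*y) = y*(y + 1)*(y + 3)*(y)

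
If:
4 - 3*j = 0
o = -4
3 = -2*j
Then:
No Solution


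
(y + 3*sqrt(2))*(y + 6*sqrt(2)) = y^2 + 9*sqrt(2)*y + 36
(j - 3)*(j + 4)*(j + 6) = j^3 + 7*j^2 - 6*j - 72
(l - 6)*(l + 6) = l^2 - 36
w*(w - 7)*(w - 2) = w^3 - 9*w^2 + 14*w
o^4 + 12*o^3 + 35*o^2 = o^2*(o + 5)*(o + 7)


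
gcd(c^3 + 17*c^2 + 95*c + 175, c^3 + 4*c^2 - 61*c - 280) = c^2 + 12*c + 35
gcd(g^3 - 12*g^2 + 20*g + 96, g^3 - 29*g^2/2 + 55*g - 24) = g^2 - 14*g + 48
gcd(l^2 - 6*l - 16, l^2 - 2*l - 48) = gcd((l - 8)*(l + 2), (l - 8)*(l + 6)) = l - 8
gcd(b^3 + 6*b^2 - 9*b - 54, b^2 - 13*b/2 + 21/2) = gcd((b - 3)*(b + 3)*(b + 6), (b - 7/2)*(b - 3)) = b - 3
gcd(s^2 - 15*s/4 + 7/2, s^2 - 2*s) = s - 2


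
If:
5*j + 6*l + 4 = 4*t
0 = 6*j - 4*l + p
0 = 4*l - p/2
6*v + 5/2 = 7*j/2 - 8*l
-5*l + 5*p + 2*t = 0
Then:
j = 4/109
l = -6/109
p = -48/109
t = 105/109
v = -421/1308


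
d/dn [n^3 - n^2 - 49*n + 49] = 3*n^2 - 2*n - 49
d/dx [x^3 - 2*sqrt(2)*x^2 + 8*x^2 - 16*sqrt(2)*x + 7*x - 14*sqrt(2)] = 3*x^2 - 4*sqrt(2)*x + 16*x - 16*sqrt(2) + 7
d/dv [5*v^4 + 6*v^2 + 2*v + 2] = 20*v^3 + 12*v + 2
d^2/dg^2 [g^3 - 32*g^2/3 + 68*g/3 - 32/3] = 6*g - 64/3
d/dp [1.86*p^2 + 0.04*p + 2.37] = 3.72*p + 0.04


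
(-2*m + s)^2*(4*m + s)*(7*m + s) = 112*m^4 - 68*m^3*s - 12*m^2*s^2 + 7*m*s^3 + s^4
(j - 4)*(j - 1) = j^2 - 5*j + 4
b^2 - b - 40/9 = (b - 8/3)*(b + 5/3)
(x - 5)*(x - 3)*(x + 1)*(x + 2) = x^4 - 5*x^3 - 7*x^2 + 29*x + 30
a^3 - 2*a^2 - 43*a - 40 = (a - 8)*(a + 1)*(a + 5)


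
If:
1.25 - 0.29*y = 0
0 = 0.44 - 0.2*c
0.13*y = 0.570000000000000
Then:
No Solution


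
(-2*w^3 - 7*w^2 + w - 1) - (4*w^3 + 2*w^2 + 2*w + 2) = -6*w^3 - 9*w^2 - w - 3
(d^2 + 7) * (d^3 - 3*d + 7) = d^5 + 4*d^3 + 7*d^2 - 21*d + 49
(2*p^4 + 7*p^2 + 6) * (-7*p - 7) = -14*p^5 - 14*p^4 - 49*p^3 - 49*p^2 - 42*p - 42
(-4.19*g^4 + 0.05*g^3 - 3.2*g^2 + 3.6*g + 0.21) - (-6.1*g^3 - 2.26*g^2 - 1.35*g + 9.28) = -4.19*g^4 + 6.15*g^3 - 0.94*g^2 + 4.95*g - 9.07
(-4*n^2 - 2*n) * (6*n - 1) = -24*n^3 - 8*n^2 + 2*n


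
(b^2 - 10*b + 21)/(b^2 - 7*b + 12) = (b - 7)/(b - 4)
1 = 1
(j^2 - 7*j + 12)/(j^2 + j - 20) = (j - 3)/(j + 5)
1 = 1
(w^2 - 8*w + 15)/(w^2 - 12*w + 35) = (w - 3)/(w - 7)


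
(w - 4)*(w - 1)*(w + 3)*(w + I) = w^4 - 2*w^3 + I*w^3 - 11*w^2 - 2*I*w^2 + 12*w - 11*I*w + 12*I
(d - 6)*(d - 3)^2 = d^3 - 12*d^2 + 45*d - 54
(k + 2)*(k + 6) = k^2 + 8*k + 12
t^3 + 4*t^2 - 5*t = t*(t - 1)*(t + 5)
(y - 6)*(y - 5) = y^2 - 11*y + 30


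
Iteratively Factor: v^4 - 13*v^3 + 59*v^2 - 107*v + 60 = (v - 4)*(v^3 - 9*v^2 + 23*v - 15) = (v - 4)*(v - 3)*(v^2 - 6*v + 5) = (v - 5)*(v - 4)*(v - 3)*(v - 1)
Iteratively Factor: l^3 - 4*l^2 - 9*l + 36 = (l - 4)*(l^2 - 9) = (l - 4)*(l + 3)*(l - 3)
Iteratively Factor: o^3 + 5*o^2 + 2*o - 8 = (o - 1)*(o^2 + 6*o + 8) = (o - 1)*(o + 4)*(o + 2)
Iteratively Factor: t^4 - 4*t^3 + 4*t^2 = (t)*(t^3 - 4*t^2 + 4*t) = t*(t - 2)*(t^2 - 2*t) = t^2*(t - 2)*(t - 2)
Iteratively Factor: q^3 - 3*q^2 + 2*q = (q - 2)*(q^2 - q) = (q - 2)*(q - 1)*(q)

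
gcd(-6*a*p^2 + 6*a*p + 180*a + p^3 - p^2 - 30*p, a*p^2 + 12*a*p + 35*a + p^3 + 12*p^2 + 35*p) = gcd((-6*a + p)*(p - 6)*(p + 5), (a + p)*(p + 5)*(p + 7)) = p + 5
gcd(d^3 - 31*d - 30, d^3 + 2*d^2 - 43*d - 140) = d + 5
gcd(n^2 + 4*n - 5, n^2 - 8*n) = 1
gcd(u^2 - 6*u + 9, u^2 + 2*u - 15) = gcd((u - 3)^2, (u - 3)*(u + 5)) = u - 3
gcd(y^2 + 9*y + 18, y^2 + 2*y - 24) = y + 6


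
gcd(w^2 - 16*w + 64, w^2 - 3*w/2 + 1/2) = 1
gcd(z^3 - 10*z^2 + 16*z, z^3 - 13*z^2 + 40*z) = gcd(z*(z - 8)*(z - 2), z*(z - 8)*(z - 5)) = z^2 - 8*z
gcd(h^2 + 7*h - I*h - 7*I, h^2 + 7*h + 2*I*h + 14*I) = h + 7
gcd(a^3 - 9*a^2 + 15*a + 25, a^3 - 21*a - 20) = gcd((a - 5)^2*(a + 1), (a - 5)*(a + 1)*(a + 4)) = a^2 - 4*a - 5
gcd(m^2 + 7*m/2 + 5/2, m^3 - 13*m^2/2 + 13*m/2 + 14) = m + 1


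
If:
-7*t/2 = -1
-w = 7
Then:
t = 2/7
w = -7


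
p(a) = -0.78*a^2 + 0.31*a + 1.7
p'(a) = 0.31 - 1.56*a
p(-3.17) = -7.12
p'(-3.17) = 5.26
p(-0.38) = 1.47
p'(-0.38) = 0.90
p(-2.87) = -5.61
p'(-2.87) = 4.79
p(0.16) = 1.73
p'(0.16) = 0.06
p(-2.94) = -5.95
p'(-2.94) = 4.90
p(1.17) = 0.99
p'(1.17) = -1.52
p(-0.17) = 1.62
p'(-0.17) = 0.58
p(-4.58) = -16.08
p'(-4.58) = 7.45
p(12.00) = -106.90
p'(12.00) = -18.41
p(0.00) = 1.70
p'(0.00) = 0.31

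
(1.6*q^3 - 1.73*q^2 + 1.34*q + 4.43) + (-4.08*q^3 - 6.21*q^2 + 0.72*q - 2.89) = -2.48*q^3 - 7.94*q^2 + 2.06*q + 1.54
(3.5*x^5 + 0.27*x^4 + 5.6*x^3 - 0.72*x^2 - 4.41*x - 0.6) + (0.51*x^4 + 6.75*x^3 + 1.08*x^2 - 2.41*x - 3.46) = 3.5*x^5 + 0.78*x^4 + 12.35*x^3 + 0.36*x^2 - 6.82*x - 4.06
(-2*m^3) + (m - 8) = -2*m^3 + m - 8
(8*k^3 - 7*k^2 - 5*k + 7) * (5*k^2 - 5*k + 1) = 40*k^5 - 75*k^4 + 18*k^3 + 53*k^2 - 40*k + 7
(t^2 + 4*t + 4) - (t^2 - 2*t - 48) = 6*t + 52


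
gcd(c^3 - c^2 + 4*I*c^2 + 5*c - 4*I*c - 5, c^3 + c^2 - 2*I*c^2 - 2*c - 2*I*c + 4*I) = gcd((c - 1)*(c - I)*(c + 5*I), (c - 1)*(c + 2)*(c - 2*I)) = c - 1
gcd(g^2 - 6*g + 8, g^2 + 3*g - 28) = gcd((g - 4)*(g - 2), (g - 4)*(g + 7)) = g - 4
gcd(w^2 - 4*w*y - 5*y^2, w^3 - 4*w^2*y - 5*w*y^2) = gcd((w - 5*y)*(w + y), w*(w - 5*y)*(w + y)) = -w^2 + 4*w*y + 5*y^2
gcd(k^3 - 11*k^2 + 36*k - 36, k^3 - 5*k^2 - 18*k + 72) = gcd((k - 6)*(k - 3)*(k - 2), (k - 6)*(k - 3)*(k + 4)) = k^2 - 9*k + 18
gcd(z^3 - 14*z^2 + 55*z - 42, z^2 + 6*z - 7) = z - 1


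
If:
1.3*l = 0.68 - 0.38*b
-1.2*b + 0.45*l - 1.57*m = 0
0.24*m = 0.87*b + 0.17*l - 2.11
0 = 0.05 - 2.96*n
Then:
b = 2.01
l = -0.06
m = -1.55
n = 0.02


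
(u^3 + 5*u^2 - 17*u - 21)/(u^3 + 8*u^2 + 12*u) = (u^3 + 5*u^2 - 17*u - 21)/(u*(u^2 + 8*u + 12))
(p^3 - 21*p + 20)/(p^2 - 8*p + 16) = (p^2 + 4*p - 5)/(p - 4)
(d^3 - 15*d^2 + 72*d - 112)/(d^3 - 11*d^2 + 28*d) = (d - 4)/d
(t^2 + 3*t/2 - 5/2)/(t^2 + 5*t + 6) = (2*t^2 + 3*t - 5)/(2*(t^2 + 5*t + 6))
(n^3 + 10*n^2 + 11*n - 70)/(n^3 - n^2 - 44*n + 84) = (n + 5)/(n - 6)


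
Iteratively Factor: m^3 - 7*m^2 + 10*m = (m)*(m^2 - 7*m + 10) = m*(m - 2)*(m - 5)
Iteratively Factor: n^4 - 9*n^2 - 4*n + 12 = (n + 2)*(n^3 - 2*n^2 - 5*n + 6) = (n - 1)*(n + 2)*(n^2 - n - 6) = (n - 3)*(n - 1)*(n + 2)*(n + 2)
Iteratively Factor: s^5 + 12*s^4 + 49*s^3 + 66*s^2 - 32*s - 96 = (s + 4)*(s^4 + 8*s^3 + 17*s^2 - 2*s - 24) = (s + 3)*(s + 4)*(s^3 + 5*s^2 + 2*s - 8) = (s - 1)*(s + 3)*(s + 4)*(s^2 + 6*s + 8) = (s - 1)*(s + 3)*(s + 4)^2*(s + 2)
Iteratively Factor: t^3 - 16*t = (t - 4)*(t^2 + 4*t) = (t - 4)*(t + 4)*(t)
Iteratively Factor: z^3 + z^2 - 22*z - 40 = (z + 2)*(z^2 - z - 20) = (z + 2)*(z + 4)*(z - 5)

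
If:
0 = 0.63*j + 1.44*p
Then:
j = -2.28571428571429*p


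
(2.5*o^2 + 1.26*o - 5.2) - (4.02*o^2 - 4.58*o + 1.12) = -1.52*o^2 + 5.84*o - 6.32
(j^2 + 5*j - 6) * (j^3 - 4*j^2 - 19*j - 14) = j^5 + j^4 - 45*j^3 - 85*j^2 + 44*j + 84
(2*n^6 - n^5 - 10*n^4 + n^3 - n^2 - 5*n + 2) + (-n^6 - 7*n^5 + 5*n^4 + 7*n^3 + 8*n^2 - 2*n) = n^6 - 8*n^5 - 5*n^4 + 8*n^3 + 7*n^2 - 7*n + 2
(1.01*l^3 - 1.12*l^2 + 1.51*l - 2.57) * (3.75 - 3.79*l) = -3.8279*l^4 + 8.0323*l^3 - 9.9229*l^2 + 15.4028*l - 9.6375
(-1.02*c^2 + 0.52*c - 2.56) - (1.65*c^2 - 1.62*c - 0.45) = -2.67*c^2 + 2.14*c - 2.11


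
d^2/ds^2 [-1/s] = -2/s^3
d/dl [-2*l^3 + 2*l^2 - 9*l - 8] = -6*l^2 + 4*l - 9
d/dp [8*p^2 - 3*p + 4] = 16*p - 3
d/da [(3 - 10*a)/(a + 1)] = -13/(a + 1)^2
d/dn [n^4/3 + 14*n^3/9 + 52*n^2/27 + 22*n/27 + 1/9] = 4*n^3/3 + 14*n^2/3 + 104*n/27 + 22/27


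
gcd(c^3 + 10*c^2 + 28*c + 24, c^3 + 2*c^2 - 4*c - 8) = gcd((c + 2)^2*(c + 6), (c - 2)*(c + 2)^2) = c^2 + 4*c + 4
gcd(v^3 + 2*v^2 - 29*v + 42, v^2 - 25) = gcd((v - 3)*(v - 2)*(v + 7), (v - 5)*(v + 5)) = 1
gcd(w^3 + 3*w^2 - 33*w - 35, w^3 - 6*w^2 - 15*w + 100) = w - 5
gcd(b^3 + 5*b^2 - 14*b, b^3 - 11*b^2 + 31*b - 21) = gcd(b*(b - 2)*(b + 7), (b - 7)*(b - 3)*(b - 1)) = 1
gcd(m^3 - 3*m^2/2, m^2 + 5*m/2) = m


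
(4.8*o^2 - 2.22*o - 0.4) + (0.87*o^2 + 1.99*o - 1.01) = 5.67*o^2 - 0.23*o - 1.41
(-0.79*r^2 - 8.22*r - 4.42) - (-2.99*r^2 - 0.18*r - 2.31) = 2.2*r^2 - 8.04*r - 2.11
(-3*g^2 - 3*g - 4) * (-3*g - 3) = 9*g^3 + 18*g^2 + 21*g + 12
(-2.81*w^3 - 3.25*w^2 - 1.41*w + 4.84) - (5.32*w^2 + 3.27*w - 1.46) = -2.81*w^3 - 8.57*w^2 - 4.68*w + 6.3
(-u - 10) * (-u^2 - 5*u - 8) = u^3 + 15*u^2 + 58*u + 80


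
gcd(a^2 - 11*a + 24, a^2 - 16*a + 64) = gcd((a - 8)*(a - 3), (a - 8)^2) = a - 8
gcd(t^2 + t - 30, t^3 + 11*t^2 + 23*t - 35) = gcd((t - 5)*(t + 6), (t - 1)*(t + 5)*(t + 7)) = 1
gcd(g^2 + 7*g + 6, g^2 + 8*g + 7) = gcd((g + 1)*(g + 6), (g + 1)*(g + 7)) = g + 1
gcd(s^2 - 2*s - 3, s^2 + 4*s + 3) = s + 1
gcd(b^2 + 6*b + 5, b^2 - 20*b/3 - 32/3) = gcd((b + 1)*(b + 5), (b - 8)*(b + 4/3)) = 1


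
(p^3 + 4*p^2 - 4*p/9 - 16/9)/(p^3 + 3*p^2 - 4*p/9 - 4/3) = (p + 4)/(p + 3)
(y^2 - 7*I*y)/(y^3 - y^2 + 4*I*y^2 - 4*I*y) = (y - 7*I)/(y^2 - y + 4*I*y - 4*I)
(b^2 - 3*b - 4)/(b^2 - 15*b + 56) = (b^2 - 3*b - 4)/(b^2 - 15*b + 56)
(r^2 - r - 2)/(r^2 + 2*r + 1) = (r - 2)/(r + 1)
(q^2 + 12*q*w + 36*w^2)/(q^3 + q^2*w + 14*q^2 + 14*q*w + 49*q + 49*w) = (q^2 + 12*q*w + 36*w^2)/(q^3 + q^2*w + 14*q^2 + 14*q*w + 49*q + 49*w)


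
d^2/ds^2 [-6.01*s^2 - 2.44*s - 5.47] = -12.0200000000000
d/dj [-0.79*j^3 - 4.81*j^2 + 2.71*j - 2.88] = -2.37*j^2 - 9.62*j + 2.71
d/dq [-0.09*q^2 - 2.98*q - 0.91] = -0.18*q - 2.98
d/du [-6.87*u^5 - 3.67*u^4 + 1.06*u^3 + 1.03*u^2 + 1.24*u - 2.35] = -34.35*u^4 - 14.68*u^3 + 3.18*u^2 + 2.06*u + 1.24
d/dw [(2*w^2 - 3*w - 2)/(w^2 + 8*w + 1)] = (19*w^2 + 8*w + 13)/(w^4 + 16*w^3 + 66*w^2 + 16*w + 1)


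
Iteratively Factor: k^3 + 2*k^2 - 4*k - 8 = (k - 2)*(k^2 + 4*k + 4) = (k - 2)*(k + 2)*(k + 2)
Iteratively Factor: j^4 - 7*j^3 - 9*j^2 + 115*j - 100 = (j - 1)*(j^3 - 6*j^2 - 15*j + 100) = (j - 5)*(j - 1)*(j^2 - j - 20) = (j - 5)^2*(j - 1)*(j + 4)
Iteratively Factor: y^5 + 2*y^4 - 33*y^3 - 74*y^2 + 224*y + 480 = (y + 4)*(y^4 - 2*y^3 - 25*y^2 + 26*y + 120) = (y + 2)*(y + 4)*(y^3 - 4*y^2 - 17*y + 60) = (y - 5)*(y + 2)*(y + 4)*(y^2 + y - 12) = (y - 5)*(y - 3)*(y + 2)*(y + 4)*(y + 4)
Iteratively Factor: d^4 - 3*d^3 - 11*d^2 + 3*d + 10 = (d + 1)*(d^3 - 4*d^2 - 7*d + 10) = (d + 1)*(d + 2)*(d^2 - 6*d + 5) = (d - 1)*(d + 1)*(d + 2)*(d - 5)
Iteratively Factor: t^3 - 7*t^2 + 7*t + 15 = (t - 3)*(t^2 - 4*t - 5) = (t - 3)*(t + 1)*(t - 5)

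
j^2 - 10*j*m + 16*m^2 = (j - 8*m)*(j - 2*m)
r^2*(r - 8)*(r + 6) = r^4 - 2*r^3 - 48*r^2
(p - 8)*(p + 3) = p^2 - 5*p - 24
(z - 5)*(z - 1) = z^2 - 6*z + 5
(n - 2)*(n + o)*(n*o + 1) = n^3*o + n^2*o^2 - 2*n^2*o + n^2 - 2*n*o^2 + n*o - 2*n - 2*o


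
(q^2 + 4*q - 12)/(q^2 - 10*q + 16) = (q + 6)/(q - 8)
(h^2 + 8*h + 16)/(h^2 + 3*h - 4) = (h + 4)/(h - 1)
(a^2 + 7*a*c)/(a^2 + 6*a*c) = (a + 7*c)/(a + 6*c)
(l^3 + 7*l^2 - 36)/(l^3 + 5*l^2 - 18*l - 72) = (l - 2)/(l - 4)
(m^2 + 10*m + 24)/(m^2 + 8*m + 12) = (m + 4)/(m + 2)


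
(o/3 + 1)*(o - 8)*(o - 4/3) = o^3/3 - 19*o^2/9 - 52*o/9 + 32/3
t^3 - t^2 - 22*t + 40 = (t - 4)*(t - 2)*(t + 5)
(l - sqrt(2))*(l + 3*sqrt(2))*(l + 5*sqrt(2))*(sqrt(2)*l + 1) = sqrt(2)*l^4 + 15*l^3 + 21*sqrt(2)*l^2 - 46*l - 30*sqrt(2)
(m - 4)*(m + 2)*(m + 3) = m^3 + m^2 - 14*m - 24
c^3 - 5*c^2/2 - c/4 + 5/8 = (c - 5/2)*(c - 1/2)*(c + 1/2)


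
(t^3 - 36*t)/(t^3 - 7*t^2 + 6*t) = (t + 6)/(t - 1)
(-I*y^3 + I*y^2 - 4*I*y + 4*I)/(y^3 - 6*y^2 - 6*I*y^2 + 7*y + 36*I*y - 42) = I*(-y^3 + y^2 - 4*y + 4)/(y^3 - 6*y^2*(1 + I) + y*(7 + 36*I) - 42)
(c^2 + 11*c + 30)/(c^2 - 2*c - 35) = (c + 6)/(c - 7)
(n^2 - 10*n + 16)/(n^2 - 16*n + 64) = (n - 2)/(n - 8)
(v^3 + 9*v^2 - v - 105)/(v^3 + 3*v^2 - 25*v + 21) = (v + 5)/(v - 1)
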